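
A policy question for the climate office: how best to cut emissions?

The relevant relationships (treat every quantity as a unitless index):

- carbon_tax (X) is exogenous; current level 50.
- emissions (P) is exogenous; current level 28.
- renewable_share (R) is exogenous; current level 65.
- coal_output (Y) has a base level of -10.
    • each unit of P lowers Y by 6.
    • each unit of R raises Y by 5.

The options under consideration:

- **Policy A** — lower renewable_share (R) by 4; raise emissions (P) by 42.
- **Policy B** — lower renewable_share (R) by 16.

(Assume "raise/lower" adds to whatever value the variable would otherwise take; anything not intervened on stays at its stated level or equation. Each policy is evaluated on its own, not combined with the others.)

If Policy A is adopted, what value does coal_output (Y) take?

Policy A (R − 4, P + 42):
  P = 28 + 42 = 70
  R = 65 − 4 = 61
  Y = -10 − 6·70 + 5·61 = -125

-125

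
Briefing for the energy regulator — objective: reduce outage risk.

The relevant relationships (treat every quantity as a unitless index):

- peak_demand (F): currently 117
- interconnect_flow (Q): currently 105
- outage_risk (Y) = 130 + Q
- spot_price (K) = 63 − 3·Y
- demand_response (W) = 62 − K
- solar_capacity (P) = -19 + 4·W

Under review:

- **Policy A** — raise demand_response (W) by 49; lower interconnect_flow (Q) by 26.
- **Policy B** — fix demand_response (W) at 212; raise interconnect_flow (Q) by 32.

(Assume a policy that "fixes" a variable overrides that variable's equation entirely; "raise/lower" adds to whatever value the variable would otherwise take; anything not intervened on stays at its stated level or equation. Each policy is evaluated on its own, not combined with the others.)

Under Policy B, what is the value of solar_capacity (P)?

Policy B (W := 212, Q + 32):
  Q = 105 + 32 = 137
  Y = 130 + 137 = 267
  K = 63 − 3·267 = -738
  W = 212
  P = -19 + 4·212 = 829

829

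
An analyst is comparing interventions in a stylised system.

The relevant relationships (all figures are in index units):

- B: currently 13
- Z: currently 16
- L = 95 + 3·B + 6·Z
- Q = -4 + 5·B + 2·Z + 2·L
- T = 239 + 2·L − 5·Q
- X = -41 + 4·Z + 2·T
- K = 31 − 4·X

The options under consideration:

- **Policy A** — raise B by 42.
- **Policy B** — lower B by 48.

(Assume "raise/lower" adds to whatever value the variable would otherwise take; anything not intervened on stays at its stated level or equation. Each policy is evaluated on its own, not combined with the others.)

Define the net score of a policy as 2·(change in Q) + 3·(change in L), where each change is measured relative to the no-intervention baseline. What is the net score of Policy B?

-1488

Baseline:
  B = 13
  Z = 16
  L = 95 + 3·13 + 6·16 = 230
  Q = -4 + 5·13 + 2·16 + 2·230 = 553
Policy B (B − 48):
  B = 13 − 48 = -35
  Z = 16
  L = 95 + 3·(-35) + 6·16 = 86
  Q = -4 + 5·(-35) + 2·16 + 2·86 = 25
ΔQ = 25 − 553 = -528; ΔL = 86 − 230 = -144
Score = 2·(-528) + 3·(-144) = -1488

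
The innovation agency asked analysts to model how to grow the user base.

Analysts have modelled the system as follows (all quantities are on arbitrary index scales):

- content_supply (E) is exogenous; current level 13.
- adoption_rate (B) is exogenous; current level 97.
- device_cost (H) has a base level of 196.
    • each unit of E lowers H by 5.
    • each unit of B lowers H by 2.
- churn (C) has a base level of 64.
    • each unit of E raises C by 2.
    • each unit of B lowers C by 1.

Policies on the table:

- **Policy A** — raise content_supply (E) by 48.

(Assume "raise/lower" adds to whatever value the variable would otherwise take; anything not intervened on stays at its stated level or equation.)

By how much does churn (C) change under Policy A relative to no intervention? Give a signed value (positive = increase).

Baseline:
  E = 13
  B = 97
  C = 64 + 2·13 − 97 = -7
Policy A (E + 48):
  E = 13 + 48 = 61
  B = 97
  C = 64 + 2·61 − 97 = 89
Change in C: 89 − (-7) = 96

96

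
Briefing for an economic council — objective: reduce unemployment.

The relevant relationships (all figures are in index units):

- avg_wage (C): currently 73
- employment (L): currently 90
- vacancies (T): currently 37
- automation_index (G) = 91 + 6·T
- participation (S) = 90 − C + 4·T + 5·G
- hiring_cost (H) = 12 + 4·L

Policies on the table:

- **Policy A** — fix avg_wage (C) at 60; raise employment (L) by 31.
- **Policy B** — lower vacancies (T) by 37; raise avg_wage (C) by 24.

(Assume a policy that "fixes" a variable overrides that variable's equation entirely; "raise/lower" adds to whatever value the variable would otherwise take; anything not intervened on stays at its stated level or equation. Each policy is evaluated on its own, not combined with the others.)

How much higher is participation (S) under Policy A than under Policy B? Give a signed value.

Policy A (C := 60, L + 31):
  C = 60
  T = 37
  G = 91 + 6·37 = 313
  S = 90 − 60 + 4·37 + 5·313 = 1743
Policy B (T − 37, C + 24):
  C = 73 + 24 = 97
  T = 37 − 37 = 0
  G = 91 + 6·0 = 91
  S = 90 − 97 + 4·0 + 5·91 = 448
S: 1743 − 448 = 1295

1295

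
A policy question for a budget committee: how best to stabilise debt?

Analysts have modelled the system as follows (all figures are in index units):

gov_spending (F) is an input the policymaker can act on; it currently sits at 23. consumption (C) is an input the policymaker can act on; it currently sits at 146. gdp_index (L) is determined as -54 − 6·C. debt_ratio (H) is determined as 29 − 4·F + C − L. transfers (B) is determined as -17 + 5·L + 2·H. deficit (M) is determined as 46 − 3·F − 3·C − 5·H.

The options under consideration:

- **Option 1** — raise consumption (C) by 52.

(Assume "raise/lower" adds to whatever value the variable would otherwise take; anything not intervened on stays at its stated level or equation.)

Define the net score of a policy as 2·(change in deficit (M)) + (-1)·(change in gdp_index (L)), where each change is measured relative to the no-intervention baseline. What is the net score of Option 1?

-3640

Baseline:
  F = 23
  C = 146
  L = -54 − 6·146 = -930
  H = 29 − 4·23 + 146 − (-930) = 1013
  M = 46 − 3·23 − 3·146 − 5·1013 = -5526
Option 1 (C + 52):
  F = 23
  C = 146 + 52 = 198
  L = -54 − 6·198 = -1242
  H = 29 − 4·23 + 198 − (-1242) = 1377
  M = 46 − 3·23 − 3·198 − 5·1377 = -7502
ΔM = -7502 − (-5526) = -1976; ΔL = -1242 − (-930) = -312
Score = 2·(-1976) + (-1)·(-312) = -3640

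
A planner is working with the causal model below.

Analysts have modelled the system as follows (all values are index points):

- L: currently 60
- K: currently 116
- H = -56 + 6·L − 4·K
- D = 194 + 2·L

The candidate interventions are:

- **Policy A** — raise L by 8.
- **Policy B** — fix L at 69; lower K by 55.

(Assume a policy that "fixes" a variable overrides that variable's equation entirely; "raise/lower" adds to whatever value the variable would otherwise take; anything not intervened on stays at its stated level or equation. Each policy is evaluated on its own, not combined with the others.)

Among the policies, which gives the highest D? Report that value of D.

Policy A (L + 8):
  L = 60 + 8 = 68
  D = 194 + 2·68 = 330
Policy B (L := 69, K − 55):
  L = 69
  D = 194 + 2·69 = 332
Comparing — Policy A: D=330, Policy B: D=332. Highest is 332 (Policy B).

332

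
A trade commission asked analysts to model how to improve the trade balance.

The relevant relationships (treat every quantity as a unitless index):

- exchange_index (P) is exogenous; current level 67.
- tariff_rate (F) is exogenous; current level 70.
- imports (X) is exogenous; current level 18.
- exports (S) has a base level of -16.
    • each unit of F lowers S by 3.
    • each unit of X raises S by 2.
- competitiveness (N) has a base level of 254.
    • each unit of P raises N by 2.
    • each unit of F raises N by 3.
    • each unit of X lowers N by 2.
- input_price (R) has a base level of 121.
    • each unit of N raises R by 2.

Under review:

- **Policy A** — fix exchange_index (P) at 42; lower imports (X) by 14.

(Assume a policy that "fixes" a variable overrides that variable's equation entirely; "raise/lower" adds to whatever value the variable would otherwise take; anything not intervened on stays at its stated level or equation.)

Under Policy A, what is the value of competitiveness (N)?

Policy A (P := 42, X − 14):
  P = 42
  F = 70
  X = 18 − 14 = 4
  N = 254 + 2·42 + 3·70 − 2·4 = 540

540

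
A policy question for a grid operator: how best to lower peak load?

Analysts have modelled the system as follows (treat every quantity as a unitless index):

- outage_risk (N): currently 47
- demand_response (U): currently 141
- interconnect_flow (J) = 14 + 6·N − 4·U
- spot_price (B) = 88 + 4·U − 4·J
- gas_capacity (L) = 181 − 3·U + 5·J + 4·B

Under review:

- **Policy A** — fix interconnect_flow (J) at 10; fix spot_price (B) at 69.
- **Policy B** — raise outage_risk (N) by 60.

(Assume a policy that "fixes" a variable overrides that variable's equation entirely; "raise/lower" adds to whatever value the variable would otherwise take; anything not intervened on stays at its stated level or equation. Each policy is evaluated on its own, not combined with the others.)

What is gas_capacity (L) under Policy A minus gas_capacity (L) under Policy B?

-1270

Policy A (J := 10, B := 69):
  N = 47
  U = 141
  J = 10
  B = 69
  L = 181 − 3·141 + 5·10 + 4·69 = 84
Policy B (N + 60):
  N = 47 + 60 = 107
  U = 141
  J = 14 + 6·107 − 4·141 = 92
  B = 88 + 4·141 − 4·92 = 284
  L = 181 − 3·141 + 5·92 + 4·284 = 1354
L: 84 − 1354 = -1270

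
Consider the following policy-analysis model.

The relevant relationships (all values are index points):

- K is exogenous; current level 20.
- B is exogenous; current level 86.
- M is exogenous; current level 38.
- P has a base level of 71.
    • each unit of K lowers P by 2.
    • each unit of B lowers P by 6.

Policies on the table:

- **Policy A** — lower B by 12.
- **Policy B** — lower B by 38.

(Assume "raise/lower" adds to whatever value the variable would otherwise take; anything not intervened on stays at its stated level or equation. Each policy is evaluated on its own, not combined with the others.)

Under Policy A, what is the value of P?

-413

Policy A (B − 12):
  K = 20
  B = 86 − 12 = 74
  P = 71 − 2·20 − 6·74 = -413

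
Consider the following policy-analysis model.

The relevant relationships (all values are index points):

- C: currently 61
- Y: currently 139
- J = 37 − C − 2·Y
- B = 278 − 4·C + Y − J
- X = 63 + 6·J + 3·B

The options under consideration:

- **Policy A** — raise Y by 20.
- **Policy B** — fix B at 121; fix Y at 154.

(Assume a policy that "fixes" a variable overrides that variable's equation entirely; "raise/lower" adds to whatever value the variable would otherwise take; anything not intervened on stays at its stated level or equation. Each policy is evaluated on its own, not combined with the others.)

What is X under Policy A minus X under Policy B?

1182

Policy A (Y + 20):
  C = 61
  Y = 139 + 20 = 159
  J = 37 − 61 − 2·159 = -342
  B = 278 − 4·61 + 159 − (-342) = 535
  X = 63 + 6·(-342) + 3·535 = -384
Policy B (B := 121, Y := 154):
  C = 61
  Y = 154
  J = 37 − 61 − 2·154 = -332
  B = 121
  X = 63 + 6·(-332) + 3·121 = -1566
X: -384 − (-1566) = 1182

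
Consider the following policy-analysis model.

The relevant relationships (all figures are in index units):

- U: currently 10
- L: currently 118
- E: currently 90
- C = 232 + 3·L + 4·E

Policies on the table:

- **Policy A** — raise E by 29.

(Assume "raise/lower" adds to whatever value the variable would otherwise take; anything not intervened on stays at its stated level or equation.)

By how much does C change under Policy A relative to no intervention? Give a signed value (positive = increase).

116

Baseline:
  L = 118
  E = 90
  C = 232 + 3·118 + 4·90 = 946
Policy A (E + 29):
  L = 118
  E = 90 + 29 = 119
  C = 232 + 3·118 + 4·119 = 1062
Change in C: 1062 − 946 = 116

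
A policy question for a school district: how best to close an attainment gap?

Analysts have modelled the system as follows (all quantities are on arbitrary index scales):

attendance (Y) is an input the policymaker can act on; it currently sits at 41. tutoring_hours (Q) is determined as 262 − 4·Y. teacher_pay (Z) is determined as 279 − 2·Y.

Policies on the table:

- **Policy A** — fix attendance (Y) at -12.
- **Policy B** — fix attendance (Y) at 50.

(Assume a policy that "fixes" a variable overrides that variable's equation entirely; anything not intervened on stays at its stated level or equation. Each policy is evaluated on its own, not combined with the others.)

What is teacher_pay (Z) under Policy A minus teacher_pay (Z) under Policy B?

124

Policy A (Y := -12):
  Y = -12
  Z = 279 − 2·(-12) = 303
Policy B (Y := 50):
  Y = 50
  Z = 279 − 2·50 = 179
Z: 303 − 179 = 124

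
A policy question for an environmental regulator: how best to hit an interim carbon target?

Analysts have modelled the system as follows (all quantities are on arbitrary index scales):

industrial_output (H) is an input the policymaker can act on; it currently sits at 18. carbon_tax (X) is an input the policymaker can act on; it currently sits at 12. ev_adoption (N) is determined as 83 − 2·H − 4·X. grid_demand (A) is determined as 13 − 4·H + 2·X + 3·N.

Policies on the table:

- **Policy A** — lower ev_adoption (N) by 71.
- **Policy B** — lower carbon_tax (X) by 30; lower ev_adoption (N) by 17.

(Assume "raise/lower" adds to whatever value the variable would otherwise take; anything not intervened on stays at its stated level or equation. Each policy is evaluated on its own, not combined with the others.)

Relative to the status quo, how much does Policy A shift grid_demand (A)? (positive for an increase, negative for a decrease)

Baseline:
  H = 18
  X = 12
  N = 83 − 2·18 − 4·12 = -1
  A = 13 − 4·18 + 2·12 + 3·(-1) = -38
Policy A (N − 71):
  H = 18
  X = 12
  N = 83 − 2·18 − 4·12 (−71 from intervention) = -72
  A = 13 − 4·18 + 2·12 + 3·(-72) = -251
Change in A: -251 − (-38) = -213

-213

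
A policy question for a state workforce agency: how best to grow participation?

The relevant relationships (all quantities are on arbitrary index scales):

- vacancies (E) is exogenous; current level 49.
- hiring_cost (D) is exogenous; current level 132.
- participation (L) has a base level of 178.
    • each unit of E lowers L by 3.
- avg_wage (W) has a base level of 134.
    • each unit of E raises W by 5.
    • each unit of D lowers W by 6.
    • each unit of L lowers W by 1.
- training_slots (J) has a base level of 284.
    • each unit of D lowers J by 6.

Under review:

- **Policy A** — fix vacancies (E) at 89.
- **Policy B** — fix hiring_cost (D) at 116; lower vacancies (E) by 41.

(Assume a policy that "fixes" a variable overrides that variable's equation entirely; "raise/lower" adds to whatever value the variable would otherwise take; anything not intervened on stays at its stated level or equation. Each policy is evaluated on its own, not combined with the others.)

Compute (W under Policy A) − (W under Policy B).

Policy A (E := 89):
  E = 89
  D = 132
  L = 178 − 3·89 = -89
  W = 134 + 5·89 − 6·132 − (-89) = -124
Policy B (D := 116, E − 41):
  E = 49 − 41 = 8
  D = 116
  L = 178 − 3·8 = 154
  W = 134 + 5·8 − 6·116 − 154 = -676
W: -124 − (-676) = 552

552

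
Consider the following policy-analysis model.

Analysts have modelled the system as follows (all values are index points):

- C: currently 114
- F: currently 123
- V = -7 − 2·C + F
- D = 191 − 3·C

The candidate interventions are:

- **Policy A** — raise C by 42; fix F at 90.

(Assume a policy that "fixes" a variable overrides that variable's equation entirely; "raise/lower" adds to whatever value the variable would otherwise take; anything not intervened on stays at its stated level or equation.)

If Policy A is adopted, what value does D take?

Policy A (C + 42, F := 90):
  C = 114 + 42 = 156
  D = 191 − 3·156 = -277

-277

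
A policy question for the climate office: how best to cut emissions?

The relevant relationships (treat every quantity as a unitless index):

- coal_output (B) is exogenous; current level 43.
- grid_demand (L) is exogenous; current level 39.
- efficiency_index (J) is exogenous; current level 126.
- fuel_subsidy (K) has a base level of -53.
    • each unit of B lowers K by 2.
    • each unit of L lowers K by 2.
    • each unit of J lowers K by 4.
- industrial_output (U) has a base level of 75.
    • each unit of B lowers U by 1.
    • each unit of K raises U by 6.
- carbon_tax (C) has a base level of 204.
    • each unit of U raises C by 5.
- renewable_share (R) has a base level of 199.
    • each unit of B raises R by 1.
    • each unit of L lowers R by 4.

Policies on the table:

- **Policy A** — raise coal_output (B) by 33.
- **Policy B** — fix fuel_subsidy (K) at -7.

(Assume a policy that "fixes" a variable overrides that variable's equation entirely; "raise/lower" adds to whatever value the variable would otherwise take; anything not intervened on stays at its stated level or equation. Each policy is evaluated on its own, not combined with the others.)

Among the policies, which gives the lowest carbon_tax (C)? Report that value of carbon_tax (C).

Policy A (B + 33):
  B = 43 + 33 = 76
  L = 39
  J = 126
  K = -53 − 2·76 − 2·39 − 4·126 = -787
  U = 75 − 76 + 6·(-787) = -4723
  C = 204 + 5·(-4723) = -23411
Policy B (K := -7):
  B = 43
  L = 39
  J = 126
  K = -7
  U = 75 − 43 + 6·(-7) = -10
  C = 204 + 5·(-10) = 154
Comparing — Policy A: C=-23411, Policy B: C=154. Lowest is -23411 (Policy A).

-23411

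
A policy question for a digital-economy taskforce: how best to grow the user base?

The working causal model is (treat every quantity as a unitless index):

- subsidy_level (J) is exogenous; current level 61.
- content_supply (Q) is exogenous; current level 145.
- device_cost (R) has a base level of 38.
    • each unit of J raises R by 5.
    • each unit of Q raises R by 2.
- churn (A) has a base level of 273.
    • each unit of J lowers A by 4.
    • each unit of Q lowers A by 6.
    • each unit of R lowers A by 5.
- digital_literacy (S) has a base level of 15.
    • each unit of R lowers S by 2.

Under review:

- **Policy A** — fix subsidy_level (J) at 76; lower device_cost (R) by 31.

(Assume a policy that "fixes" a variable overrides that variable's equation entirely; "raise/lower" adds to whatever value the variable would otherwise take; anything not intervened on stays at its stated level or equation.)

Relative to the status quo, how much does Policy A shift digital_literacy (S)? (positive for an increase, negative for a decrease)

Baseline:
  J = 61
  Q = 145
  R = 38 + 5·61 + 2·145 = 633
  S = 15 − 2·633 = -1251
Policy A (J := 76, R − 31):
  J = 76
  Q = 145
  R = 38 + 5·76 + 2·145 (−31 from intervention) = 677
  S = 15 − 2·677 = -1339
Change in S: -1339 − (-1251) = -88

-88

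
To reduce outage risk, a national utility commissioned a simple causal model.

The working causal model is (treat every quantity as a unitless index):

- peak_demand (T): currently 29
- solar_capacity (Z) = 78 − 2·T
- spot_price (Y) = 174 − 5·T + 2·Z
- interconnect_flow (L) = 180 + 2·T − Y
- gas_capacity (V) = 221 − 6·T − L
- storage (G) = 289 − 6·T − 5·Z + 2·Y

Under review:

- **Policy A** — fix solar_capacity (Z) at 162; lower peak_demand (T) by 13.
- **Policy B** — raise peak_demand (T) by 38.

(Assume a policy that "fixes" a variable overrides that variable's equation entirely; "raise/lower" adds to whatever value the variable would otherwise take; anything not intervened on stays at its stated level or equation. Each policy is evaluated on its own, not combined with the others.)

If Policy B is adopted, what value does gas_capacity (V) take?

-768

Policy B (T + 38):
  T = 29 + 38 = 67
  Z = 78 − 2·67 = -56
  Y = 174 − 5·67 + 2·(-56) = -273
  L = 180 + 2·67 − (-273) = 587
  V = 221 − 6·67 − 587 = -768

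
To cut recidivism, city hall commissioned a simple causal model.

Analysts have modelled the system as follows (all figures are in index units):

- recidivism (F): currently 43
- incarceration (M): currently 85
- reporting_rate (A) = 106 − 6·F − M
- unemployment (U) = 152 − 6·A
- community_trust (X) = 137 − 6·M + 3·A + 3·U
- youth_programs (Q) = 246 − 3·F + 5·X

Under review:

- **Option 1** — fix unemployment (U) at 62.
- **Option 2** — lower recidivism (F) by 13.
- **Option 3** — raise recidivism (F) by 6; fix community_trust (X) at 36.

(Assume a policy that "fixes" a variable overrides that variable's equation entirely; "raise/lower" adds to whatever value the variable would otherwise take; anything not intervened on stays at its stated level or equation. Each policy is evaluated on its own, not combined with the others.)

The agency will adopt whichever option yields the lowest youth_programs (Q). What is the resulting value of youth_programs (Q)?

-4373

Option 1 (U := 62):
  F = 43
  M = 85
  A = 106 − 6·43 − 85 = -237
  U = 62
  X = 137 − 6·85 + 3·(-237) + 3·62 = -898
  Q = 246 − 3·43 + 5·(-898) = -4373
Option 2 (F − 13):
  F = 43 − 13 = 30
  M = 85
  A = 106 − 6·30 − 85 = -159
  U = 152 − 6·(-159) = 1106
  X = 137 − 6·85 + 3·(-159) + 3·1106 = 2468
  Q = 246 − 3·30 + 5·2468 = 12496
Option 3 (F + 6, X := 36):
  F = 43 + 6 = 49
  M = 85
  A = 106 − 6·49 − 85 = -273
  U = 152 − 6·(-273) = 1790
  X = 36
  Q = 246 − 3·49 + 5·36 = 279
Comparing — Option 1: Q=-4373, Option 2: Q=12496, Option 3: Q=279. Lowest is -4373 (Option 1).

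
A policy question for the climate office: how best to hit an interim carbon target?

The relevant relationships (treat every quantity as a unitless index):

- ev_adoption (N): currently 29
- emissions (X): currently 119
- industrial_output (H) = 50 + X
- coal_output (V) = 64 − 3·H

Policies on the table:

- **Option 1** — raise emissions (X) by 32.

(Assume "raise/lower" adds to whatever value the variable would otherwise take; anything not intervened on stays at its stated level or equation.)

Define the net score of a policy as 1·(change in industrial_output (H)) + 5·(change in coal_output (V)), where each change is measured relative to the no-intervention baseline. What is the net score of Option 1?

-448

Baseline:
  X = 119
  H = 50 + 119 = 169
  V = 64 − 3·169 = -443
Option 1 (X + 32):
  X = 119 + 32 = 151
  H = 50 + 151 = 201
  V = 64 − 3·201 = -539
ΔH = 201 − 169 = 32; ΔV = -539 − (-443) = -96
Score = 1·32 + 5·(-96) = -448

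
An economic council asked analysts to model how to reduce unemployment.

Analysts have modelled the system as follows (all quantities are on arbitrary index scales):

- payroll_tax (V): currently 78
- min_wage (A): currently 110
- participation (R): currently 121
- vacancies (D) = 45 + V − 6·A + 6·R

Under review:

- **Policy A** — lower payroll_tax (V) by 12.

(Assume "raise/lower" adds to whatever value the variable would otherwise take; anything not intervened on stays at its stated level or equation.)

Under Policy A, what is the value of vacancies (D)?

Policy A (V − 12):
  V = 78 − 12 = 66
  A = 110
  R = 121
  D = 45 + 66 − 6·110 + 6·121 = 177

177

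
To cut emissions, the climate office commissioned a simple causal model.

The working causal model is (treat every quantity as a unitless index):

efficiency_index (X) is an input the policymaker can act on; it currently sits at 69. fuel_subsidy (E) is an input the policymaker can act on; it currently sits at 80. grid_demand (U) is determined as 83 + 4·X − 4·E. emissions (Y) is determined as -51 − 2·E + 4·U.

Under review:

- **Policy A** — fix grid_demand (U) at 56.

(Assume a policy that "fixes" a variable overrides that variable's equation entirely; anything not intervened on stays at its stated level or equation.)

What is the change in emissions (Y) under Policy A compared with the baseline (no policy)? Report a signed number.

Baseline:
  X = 69
  E = 80
  U = 83 + 4·69 − 4·80 = 39
  Y = -51 − 2·80 + 4·39 = -55
Policy A (U := 56):
  X = 69
  E = 80
  U = 56
  Y = -51 − 2·80 + 4·56 = 13
Change in Y: 13 − (-55) = 68

68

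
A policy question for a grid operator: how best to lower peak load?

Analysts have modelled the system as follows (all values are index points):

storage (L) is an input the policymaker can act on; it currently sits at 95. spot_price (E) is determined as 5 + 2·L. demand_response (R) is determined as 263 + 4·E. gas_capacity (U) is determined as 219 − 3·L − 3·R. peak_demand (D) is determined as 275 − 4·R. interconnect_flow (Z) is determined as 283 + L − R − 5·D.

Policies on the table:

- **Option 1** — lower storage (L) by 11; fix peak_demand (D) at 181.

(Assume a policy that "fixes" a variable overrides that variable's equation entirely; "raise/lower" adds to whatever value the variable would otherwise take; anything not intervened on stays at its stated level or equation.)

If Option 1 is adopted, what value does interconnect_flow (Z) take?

Option 1 (L − 11, D := 181):
  L = 95 − 11 = 84
  E = 5 + 2·84 = 173
  R = 263 + 4·173 = 955
  D = 181
  Z = 283 + 84 − 955 − 5·181 = -1493

-1493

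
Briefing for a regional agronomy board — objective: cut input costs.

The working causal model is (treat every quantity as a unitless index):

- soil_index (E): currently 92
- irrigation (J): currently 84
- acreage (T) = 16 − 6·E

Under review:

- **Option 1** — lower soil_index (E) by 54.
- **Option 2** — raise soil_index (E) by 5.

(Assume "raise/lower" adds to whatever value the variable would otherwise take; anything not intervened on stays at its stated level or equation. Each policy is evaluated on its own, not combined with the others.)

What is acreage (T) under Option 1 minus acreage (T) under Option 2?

Option 1 (E − 54):
  E = 92 − 54 = 38
  T = 16 − 6·38 = -212
Option 2 (E + 5):
  E = 92 + 5 = 97
  T = 16 − 6·97 = -566
T: -212 − (-566) = 354

354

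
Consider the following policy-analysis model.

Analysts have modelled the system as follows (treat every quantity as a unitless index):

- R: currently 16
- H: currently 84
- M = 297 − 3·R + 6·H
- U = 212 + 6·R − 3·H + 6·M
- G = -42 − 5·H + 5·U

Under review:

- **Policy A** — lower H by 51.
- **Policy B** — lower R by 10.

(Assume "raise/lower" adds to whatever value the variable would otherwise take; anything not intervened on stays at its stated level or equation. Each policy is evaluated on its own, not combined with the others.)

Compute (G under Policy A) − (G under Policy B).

Policy A (H − 51):
  R = 16
  H = 84 − 51 = 33
  M = 297 − 3·16 + 6·33 = 447
  U = 212 + 6·16 − 3·33 + 6·447 = 2891
  G = -42 − 5·33 + 5·2891 = 14248
Policy B (R − 10):
  R = 16 − 10 = 6
  H = 84
  M = 297 − 3·6 + 6·84 = 783
  U = 212 + 6·6 − 3·84 + 6·783 = 4694
  G = -42 − 5·84 + 5·4694 = 23008
G: 14248 − 23008 = -8760

-8760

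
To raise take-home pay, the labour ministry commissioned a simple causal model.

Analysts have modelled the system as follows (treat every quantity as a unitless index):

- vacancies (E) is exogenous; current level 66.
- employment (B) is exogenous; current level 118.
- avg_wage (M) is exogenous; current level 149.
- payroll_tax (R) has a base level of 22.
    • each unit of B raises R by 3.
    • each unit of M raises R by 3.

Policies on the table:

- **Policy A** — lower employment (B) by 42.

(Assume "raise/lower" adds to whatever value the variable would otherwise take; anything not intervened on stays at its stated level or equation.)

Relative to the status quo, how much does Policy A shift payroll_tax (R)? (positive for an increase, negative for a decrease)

Baseline:
  B = 118
  M = 149
  R = 22 + 3·118 + 3·149 = 823
Policy A (B − 42):
  B = 118 − 42 = 76
  M = 149
  R = 22 + 3·76 + 3·149 = 697
Change in R: 697 − 823 = -126

-126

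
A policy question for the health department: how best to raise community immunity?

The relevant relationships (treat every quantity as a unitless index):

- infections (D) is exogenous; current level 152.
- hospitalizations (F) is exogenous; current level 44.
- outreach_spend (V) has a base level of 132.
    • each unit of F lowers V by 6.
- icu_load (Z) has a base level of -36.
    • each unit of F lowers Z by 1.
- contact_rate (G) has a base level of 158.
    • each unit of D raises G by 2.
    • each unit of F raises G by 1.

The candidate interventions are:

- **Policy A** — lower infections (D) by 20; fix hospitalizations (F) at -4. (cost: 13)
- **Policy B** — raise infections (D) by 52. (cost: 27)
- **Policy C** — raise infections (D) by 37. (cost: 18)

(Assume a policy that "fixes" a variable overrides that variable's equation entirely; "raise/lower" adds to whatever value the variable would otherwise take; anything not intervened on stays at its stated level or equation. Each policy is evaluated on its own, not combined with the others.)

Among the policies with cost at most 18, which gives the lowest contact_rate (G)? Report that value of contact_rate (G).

Policy A (D − 20, F := -4):
  D = 152 − 20 = 132
  F = -4
  G = 158 + 2·132 + (-4) = 418
Policy C (D + 37):
  D = 152 + 37 = 189
  F = 44
  G = 158 + 2·189 + 44 = 580
Comparing — Policy A: G=418, Policy C: G=580. Lowest is 418 (Policy A).

418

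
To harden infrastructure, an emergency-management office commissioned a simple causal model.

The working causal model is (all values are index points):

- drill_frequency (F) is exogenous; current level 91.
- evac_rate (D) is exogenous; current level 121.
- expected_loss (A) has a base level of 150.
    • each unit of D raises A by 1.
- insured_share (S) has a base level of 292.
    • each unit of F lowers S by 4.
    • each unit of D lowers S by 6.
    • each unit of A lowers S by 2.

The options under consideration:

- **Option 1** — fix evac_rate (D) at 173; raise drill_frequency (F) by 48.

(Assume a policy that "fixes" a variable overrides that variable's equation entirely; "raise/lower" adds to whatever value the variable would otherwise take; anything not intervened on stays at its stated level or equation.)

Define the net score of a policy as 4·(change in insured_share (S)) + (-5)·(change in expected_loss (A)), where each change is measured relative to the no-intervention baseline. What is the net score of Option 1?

Baseline:
  F = 91
  D = 121
  A = 150 + 121 = 271
  S = 292 − 4·91 − 6·121 − 2·271 = -1340
Option 1 (D := 173, F + 48):
  F = 91 + 48 = 139
  D = 173
  A = 150 + 173 = 323
  S = 292 − 4·139 − 6·173 − 2·323 = -1948
ΔS = -1948 − (-1340) = -608; ΔA = 323 − 271 = 52
Score = 4·(-608) + (-5)·52 = -2692

-2692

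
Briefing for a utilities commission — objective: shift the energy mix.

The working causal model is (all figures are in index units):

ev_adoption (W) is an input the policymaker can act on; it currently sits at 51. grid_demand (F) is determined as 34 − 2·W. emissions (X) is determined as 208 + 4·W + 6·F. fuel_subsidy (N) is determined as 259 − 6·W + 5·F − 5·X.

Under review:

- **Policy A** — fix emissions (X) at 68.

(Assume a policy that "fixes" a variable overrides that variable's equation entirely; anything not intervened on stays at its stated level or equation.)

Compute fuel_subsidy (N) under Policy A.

Policy A (X := 68):
  W = 51
  F = 34 − 2·51 = -68
  X = 68
  N = 259 − 6·51 + 5·(-68) − 5·68 = -727

-727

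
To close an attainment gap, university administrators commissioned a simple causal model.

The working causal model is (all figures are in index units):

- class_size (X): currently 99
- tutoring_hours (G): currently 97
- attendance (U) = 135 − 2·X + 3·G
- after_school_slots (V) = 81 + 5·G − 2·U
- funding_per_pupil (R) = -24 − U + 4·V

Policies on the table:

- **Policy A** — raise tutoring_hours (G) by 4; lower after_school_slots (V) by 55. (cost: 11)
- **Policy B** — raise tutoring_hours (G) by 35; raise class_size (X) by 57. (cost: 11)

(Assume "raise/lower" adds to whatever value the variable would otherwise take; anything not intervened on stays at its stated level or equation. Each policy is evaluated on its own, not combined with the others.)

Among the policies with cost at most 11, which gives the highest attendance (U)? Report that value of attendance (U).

Policy A (G + 4, V − 55):
  X = 99
  G = 97 + 4 = 101
  U = 135 − 2·99 + 3·101 = 240
Policy B (G + 35, X + 57):
  X = 99 + 57 = 156
  G = 97 + 35 = 132
  U = 135 − 2·156 + 3·132 = 219
Comparing — Policy A: U=240, Policy B: U=219. Highest is 240 (Policy A).

240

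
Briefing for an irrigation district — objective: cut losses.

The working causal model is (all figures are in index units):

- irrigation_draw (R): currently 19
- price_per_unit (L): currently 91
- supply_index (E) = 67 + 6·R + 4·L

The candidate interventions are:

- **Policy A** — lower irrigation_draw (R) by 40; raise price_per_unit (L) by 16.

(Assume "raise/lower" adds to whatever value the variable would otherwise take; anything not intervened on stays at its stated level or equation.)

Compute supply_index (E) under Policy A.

Policy A (R − 40, L + 16):
  R = 19 − 40 = -21
  L = 91 + 16 = 107
  E = 67 + 6·(-21) + 4·107 = 369

369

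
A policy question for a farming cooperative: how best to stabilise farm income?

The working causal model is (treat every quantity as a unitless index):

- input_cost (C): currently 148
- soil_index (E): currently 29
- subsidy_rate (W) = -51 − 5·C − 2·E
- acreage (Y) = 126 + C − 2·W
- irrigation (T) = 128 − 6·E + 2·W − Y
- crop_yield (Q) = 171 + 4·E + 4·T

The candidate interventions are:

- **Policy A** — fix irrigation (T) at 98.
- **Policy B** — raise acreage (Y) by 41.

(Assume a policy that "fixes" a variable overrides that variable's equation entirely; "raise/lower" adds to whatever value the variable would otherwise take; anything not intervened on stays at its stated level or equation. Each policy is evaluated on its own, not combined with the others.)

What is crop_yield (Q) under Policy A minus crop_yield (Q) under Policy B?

15420

Policy A (T := 98):
  C = 148
  E = 29
  W = -51 − 5·148 − 2·29 = -849
  Y = 126 + 148 − 2·(-849) = 1972
  T = 98
  Q = 171 + 4·29 + 4·98 = 679
Policy B (Y + 41):
  C = 148
  E = 29
  W = -51 − 5·148 − 2·29 = -849
  Y = 126 + 148 − 2·(-849) (+41 from intervention) = 2013
  T = 128 − 6·29 + 2·(-849) − 2013 = -3757
  Q = 171 + 4·29 + 4·(-3757) = -14741
Q: 679 − (-14741) = 15420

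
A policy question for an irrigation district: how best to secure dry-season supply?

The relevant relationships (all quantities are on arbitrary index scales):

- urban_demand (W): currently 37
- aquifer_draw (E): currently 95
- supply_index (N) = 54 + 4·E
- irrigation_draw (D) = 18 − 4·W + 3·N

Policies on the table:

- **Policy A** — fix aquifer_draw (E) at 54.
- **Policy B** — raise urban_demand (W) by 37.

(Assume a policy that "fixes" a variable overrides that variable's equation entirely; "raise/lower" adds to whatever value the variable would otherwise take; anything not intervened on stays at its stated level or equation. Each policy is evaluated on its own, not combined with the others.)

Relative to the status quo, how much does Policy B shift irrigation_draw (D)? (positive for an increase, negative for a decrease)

-148

Baseline:
  W = 37
  E = 95
  N = 54 + 4·95 = 434
  D = 18 − 4·37 + 3·434 = 1172
Policy B (W + 37):
  W = 37 + 37 = 74
  E = 95
  N = 54 + 4·95 = 434
  D = 18 − 4·74 + 3·434 = 1024
Change in D: 1024 − 1172 = -148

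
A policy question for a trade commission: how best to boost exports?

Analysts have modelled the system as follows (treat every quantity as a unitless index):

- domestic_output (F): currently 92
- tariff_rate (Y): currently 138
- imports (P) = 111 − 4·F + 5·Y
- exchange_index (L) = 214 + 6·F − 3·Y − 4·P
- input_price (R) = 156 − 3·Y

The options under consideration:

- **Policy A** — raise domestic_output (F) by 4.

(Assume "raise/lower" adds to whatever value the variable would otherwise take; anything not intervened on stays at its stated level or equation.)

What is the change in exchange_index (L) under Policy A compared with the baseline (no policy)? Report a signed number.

Baseline:
  F = 92
  Y = 138
  P = 111 − 4·92 + 5·138 = 433
  L = 214 + 6·92 − 3·138 − 4·433 = -1380
Policy A (F + 4):
  F = 92 + 4 = 96
  Y = 138
  P = 111 − 4·96 + 5·138 = 417
  L = 214 + 6·96 − 3·138 − 4·417 = -1292
Change in L: -1292 − (-1380) = 88

88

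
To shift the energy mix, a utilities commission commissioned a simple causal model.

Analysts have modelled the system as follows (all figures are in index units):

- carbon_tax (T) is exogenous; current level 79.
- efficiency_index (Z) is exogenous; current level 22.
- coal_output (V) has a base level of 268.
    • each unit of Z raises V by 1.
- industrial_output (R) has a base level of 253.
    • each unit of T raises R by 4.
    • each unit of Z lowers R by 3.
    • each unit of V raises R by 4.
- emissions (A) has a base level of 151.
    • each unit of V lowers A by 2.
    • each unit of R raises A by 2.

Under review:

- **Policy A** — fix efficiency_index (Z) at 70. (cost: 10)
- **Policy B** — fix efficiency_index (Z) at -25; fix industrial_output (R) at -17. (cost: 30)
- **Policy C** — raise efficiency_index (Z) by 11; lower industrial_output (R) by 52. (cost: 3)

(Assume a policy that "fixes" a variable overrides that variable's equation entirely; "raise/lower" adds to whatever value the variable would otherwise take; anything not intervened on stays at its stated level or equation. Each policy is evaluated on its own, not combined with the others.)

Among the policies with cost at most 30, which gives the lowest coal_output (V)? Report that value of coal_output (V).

Policy A (Z := 70):
  Z = 70
  V = 268 + 70 = 338
Policy B (Z := -25, R := -17):
  Z = -25
  V = 268 + (-25) = 243
Policy C (Z + 11, R − 52):
  Z = 22 + 11 = 33
  V = 268 + 33 = 301
Comparing — Policy A: V=338, Policy B: V=243, Policy C: V=301. Lowest is 243 (Policy B).

243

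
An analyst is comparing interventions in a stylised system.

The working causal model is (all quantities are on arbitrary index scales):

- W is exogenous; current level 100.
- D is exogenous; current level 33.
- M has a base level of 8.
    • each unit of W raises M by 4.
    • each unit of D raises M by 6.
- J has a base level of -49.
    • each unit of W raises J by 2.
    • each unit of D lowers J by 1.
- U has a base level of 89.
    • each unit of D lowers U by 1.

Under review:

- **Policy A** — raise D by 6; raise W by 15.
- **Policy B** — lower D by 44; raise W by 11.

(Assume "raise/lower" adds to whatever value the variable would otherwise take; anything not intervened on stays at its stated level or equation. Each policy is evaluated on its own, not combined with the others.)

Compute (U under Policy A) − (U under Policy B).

-50

Policy A (D + 6, W + 15):
  D = 33 + 6 = 39
  U = 89 − 39 = 50
Policy B (D − 44, W + 11):
  D = 33 − 44 = -11
  U = 89 − (-11) = 100
U: 50 − 100 = -50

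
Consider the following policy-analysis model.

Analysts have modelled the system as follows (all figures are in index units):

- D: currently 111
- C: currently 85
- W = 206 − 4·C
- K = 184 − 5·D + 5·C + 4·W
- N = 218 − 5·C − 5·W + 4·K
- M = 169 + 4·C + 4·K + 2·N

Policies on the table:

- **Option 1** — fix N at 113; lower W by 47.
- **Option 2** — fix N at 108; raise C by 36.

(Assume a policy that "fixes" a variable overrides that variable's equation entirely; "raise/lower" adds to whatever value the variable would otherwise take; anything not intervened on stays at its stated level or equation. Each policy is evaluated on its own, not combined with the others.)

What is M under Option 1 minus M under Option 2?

Option 1 (N := 113, W − 47):
  D = 111
  C = 85
  W = 206 − 4·85 (−47 from intervention) = -181
  K = 184 − 5·111 + 5·85 + 4·(-181) = -670
  N = 113
  M = 169 + 4·85 + 4·(-670) + 2·113 = -1945
Option 2 (N := 108, C + 36):
  D = 111
  C = 85 + 36 = 121
  W = 206 − 4·121 = -278
  K = 184 − 5·111 + 5·121 + 4·(-278) = -878
  N = 108
  M = 169 + 4·121 + 4·(-878) + 2·108 = -2643
M: -1945 − (-2643) = 698

698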